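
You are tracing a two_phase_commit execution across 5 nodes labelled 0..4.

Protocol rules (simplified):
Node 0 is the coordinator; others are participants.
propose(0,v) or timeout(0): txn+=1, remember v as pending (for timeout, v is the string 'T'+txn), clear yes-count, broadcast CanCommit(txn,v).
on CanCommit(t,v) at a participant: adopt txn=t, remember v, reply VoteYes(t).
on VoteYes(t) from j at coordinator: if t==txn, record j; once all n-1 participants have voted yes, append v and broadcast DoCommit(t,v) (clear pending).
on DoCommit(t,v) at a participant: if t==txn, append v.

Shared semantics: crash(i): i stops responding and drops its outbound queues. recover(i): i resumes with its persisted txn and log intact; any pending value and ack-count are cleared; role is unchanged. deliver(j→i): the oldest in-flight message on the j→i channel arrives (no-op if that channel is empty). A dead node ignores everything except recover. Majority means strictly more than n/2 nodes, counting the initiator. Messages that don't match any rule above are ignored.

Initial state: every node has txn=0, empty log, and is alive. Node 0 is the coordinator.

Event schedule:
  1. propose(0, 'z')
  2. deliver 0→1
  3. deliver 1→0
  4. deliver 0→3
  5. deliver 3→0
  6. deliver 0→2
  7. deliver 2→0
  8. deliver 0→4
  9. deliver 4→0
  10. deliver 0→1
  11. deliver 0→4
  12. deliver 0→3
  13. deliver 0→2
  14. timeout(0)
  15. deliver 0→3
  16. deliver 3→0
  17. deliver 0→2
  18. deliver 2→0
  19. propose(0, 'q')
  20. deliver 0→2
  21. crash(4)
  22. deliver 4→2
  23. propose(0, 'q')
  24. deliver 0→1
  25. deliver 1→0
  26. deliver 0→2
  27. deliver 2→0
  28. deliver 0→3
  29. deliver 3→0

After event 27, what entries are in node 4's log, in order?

z

after 1 — propose(0,'z'): n0:coor/t1/[-]
after 2 — deliver 0→1: n1:part/t1/[-]
after 3 — deliver 1→0: ·
after 4 — deliver 0→3: n3:part/t1/[-]
after 5 — deliver 3→0: ·
after 6 — deliver 0→2: n2:part/t1/[-]
after 7 — deliver 2→0: ·
after 8 — deliver 0→4: n4:part/t1/[-]
after 9 — deliver 4→0: n0:coor/t1/[z]
after 10 — deliver 0→1: n1:part/t1/[z]
after 11 — deliver 0→4: n4:part/t1/[z]
after 12 — deliver 0→3: n3:part/t1/[z]
after 13 — deliver 0→2: n2:part/t1/[z]
after 14 — timeout(0): n0:coor/t2/[z]
after 15 — deliver 0→3: n3:part/t2/[z]
after 16 — deliver 3→0: ·
after 17 — deliver 0→2: n2:part/t2/[z]
after 18 — deliver 2→0: ·
after 19 — propose(0,'q'): n0:coor/t3/[z]
after 20 — deliver 0→2: n2:part/t3/[z]
after 21 — crash(4): n4:✗part/t1/[z]
after 22 — deliver 4→2: ·
after 23 — propose(0,'q'): n0:coor/t4/[z]
after 24 — deliver 0→1: n1:part/t2/[z]
after 25 — deliver 1→0: ·
after 26 — deliver 0→2: n2:part/t4/[z]
after 27 — deliver 2→0: ·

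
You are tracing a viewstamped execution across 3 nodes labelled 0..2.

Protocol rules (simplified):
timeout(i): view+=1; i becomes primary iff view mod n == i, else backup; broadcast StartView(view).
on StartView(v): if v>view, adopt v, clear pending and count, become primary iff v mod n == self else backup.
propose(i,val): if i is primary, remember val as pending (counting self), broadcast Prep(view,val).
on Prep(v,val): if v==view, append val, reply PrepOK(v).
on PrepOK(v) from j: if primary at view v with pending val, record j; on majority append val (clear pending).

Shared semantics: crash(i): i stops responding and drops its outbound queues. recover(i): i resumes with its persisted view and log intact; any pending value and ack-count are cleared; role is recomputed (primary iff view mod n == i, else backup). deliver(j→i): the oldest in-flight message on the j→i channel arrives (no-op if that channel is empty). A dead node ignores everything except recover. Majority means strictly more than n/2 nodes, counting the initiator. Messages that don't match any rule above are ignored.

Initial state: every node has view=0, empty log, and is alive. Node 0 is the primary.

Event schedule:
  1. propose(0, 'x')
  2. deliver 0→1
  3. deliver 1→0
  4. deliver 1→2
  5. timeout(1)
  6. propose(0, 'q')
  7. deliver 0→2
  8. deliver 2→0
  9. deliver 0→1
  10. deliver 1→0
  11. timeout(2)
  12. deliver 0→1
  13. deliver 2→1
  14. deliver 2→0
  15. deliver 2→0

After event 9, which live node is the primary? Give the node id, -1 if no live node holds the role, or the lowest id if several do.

0

[1] propose(0,'x') → ∅
[2] deliver 0→1 → N1(back v0 [x])
[3] deliver 1→0 → N0(prim v0 [x])
[4] deliver 1→2 → ∅
[5] timeout(1) → N1(prim v1 [x])
[6] propose(0,'q') → ∅
[7] deliver 0→2 → N2(back v0 [x])
[8] deliver 2→0 → N0(prim v0 [x,q])
[9] deliver 0→1 → ∅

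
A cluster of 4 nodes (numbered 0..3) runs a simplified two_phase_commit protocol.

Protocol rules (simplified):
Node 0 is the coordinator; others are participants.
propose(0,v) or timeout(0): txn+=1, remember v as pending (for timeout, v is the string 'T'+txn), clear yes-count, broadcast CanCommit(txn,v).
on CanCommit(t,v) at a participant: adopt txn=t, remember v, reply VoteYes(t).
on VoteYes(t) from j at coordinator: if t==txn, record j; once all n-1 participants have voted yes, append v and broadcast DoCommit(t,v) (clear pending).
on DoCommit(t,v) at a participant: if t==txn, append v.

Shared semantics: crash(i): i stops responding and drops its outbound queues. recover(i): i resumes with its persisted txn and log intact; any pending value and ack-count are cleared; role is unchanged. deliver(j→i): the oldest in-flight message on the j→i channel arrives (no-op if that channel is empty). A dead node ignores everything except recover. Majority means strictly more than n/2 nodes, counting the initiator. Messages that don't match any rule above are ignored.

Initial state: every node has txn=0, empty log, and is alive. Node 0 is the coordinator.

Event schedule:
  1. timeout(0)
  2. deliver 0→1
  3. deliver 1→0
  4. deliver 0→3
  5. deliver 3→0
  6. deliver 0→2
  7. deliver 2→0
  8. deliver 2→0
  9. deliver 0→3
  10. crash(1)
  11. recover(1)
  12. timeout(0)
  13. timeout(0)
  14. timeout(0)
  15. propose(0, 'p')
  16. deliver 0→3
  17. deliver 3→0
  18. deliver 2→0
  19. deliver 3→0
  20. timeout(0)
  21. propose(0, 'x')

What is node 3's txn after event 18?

2

after 1 — timeout(0): n0:coor/t1/[-]
after 2 — deliver 0→1: n1:part/t1/[-]
after 3 — deliver 1→0: ·
after 4 — deliver 0→3: n3:part/t1/[-]
after 5 — deliver 3→0: ·
after 6 — deliver 0→2: n2:part/t1/[-]
after 7 — deliver 2→0: n0:coor/t1/[T1]
after 8 — deliver 2→0: ·
after 9 — deliver 0→3: n3:part/t1/[T1]
after 10 — crash(1): n1:✗part/t1/[-]
after 11 — recover(1): n1:part/t1/[-]
after 12 — timeout(0): n0:coor/t2/[T1]
after 13 — timeout(0): n0:coor/t3/[T1]
after 14 — timeout(0): n0:coor/t4/[T1]
after 15 — propose(0,'p'): n0:coor/t5/[T1]
after 16 — deliver 0→3: n3:part/t2/[T1]
after 17 — deliver 3→0: ·
after 18 — deliver 2→0: ·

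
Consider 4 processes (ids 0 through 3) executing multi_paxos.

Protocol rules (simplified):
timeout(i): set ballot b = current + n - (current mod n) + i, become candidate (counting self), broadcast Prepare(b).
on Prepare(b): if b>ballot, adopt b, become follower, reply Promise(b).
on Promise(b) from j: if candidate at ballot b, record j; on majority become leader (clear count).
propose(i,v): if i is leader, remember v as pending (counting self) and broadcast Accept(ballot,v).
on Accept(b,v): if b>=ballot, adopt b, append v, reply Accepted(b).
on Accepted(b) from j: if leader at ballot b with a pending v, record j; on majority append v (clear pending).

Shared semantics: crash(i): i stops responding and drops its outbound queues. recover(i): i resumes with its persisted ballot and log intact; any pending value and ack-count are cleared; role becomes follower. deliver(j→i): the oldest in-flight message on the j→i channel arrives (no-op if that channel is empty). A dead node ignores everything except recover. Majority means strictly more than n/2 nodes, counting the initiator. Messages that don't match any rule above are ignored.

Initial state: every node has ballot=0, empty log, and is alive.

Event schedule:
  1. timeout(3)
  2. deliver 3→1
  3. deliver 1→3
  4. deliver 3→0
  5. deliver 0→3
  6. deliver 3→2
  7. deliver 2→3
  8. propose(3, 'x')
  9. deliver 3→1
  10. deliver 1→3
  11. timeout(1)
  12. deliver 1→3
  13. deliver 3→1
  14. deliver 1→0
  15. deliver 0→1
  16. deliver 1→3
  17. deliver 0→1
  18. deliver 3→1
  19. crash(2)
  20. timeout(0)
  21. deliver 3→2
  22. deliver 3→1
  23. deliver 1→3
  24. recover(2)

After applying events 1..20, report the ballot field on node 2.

[1] timeout(3) → N3(cand b7 [-])
[2] deliver 3→1 → N1(foll b7 [-])
[3] deliver 1→3 → ∅
[4] deliver 3→0 → N0(foll b7 [-])
[5] deliver 0→3 → N3(lead b7 [-])
[6] deliver 3→2 → N2(foll b7 [-])
[7] deliver 2→3 → ∅
[8] propose(3,'x') → ∅
[9] deliver 3→1 → N1(foll b7 [x])
[10] deliver 1→3 → ∅
[11] timeout(1) → N1(cand b9 [x])
[12] deliver 1→3 → N3(foll b9 [-])
[13] deliver 3→1 → ∅
[14] deliver 1→0 → N0(foll b9 [-])
[15] deliver 0→1 → N1(lead b9 [x])
[16] deliver 1→3 → ∅
[17] deliver 0→1 → ∅
[18] deliver 3→1 → ∅
[19] crash(2) → N2(✗foll b7 [-])
[20] timeout(0) → N0(cand b12 [-])

7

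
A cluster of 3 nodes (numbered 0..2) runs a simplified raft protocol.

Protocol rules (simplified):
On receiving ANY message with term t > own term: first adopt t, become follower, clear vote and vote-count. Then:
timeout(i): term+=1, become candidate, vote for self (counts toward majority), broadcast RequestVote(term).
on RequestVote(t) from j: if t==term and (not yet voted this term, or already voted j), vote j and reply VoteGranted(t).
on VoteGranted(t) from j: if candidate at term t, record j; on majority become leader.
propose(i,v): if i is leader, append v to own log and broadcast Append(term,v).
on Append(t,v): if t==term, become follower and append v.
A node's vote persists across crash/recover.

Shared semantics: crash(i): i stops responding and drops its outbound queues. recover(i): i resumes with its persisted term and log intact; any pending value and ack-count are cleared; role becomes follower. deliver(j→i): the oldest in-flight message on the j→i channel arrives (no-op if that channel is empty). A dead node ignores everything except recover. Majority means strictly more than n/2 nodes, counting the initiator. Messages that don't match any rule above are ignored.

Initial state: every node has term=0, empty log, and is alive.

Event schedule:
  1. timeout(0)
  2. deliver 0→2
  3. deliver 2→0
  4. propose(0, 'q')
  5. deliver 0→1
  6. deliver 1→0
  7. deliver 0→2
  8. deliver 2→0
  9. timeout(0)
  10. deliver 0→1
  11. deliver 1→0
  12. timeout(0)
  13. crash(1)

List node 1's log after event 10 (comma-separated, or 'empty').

q

after 1 — timeout(0): n0:cand/t1/[-]
after 2 — deliver 0→2: n2:foll/t1/[-]
after 3 — deliver 2→0: n0:lead/t1/[-]
after 4 — propose(0,'q'): n0:lead/t1/[q]
after 5 — deliver 0→1: n1:foll/t1/[-]
after 6 — deliver 1→0: ·
after 7 — deliver 0→2: n2:foll/t1/[q]
after 8 — deliver 2→0: ·
after 9 — timeout(0): n0:cand/t2/[q]
after 10 — deliver 0→1: n1:foll/t1/[q]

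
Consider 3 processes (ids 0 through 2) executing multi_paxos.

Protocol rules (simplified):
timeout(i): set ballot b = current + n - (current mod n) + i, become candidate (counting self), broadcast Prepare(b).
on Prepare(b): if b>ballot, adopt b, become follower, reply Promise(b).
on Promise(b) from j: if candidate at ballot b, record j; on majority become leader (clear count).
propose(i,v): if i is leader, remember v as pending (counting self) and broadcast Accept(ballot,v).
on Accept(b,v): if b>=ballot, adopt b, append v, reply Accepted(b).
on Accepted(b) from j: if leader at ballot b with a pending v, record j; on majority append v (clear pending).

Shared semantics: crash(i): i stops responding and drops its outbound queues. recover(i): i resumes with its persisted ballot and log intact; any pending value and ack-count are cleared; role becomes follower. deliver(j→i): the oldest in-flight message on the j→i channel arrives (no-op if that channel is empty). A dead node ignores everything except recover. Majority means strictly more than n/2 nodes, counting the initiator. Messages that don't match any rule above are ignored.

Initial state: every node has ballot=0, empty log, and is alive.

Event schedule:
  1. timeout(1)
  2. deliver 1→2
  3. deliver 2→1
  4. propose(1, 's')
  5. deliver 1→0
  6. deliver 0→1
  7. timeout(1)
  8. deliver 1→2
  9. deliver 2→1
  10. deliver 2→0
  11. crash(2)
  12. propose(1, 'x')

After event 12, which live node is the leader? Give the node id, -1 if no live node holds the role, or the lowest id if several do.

-1

[1] timeout(1) → N1(cand b4 [-])
[2] deliver 1→2 → N2(foll b4 [-])
[3] deliver 2→1 → N1(lead b4 [-])
[4] propose(1,'s') → ∅
[5] deliver 1→0 → N0(foll b4 [-])
[6] deliver 0→1 → ∅
[7] timeout(1) → N1(cand b7 [-])
[8] deliver 1→2 → N2(foll b4 [s])
[9] deliver 2→1 → ∅
[10] deliver 2→0 → ∅
[11] crash(2) → N2(✗foll b4 [s])
[12] propose(1,'x') → ∅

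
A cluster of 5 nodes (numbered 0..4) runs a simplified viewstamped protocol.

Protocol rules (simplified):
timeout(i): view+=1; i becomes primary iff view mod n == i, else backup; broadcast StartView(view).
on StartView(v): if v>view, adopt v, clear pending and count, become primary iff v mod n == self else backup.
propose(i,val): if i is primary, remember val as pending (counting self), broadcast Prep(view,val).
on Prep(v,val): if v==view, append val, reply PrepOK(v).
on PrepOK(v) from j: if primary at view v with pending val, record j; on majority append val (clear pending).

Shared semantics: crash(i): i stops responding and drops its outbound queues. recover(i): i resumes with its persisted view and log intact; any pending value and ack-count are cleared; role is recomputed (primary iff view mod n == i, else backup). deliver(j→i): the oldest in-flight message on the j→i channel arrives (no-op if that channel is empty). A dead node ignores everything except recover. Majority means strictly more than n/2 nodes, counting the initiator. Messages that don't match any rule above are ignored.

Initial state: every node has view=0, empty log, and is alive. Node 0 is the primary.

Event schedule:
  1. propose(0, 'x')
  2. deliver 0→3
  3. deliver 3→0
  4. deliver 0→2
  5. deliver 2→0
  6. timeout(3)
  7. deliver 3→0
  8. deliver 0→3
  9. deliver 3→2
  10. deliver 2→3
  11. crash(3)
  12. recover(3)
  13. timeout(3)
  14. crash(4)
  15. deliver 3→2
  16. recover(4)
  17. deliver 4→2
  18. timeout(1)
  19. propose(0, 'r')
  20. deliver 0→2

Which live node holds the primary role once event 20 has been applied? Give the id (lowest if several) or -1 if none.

1

after 1 — propose(0,'x'): ·
after 2 — deliver 0→3: n3:back/v0/[x]
after 3 — deliver 3→0: ·
after 4 — deliver 0→2: n2:back/v0/[x]
after 5 — deliver 2→0: n0:prim/v0/[x]
after 6 — timeout(3): n3:back/v1/[x]
after 7 — deliver 3→0: n0:back/v1/[x]
after 8 — deliver 0→3: ·
after 9 — deliver 3→2: n2:back/v1/[x]
after 10 — deliver 2→3: ·
after 11 — crash(3): n3:✗back/v1/[x]
after 12 — recover(3): n3:back/v1/[x]
after 13 — timeout(3): n3:back/v2/[x]
after 14 — crash(4): n4:✗back/v0/[-]
after 15 — deliver 3→2: n2:prim/v2/[x]
after 16 — recover(4): n4:back/v0/[-]
after 17 — deliver 4→2: ·
after 18 — timeout(1): n1:prim/v1/[-]
after 19 — propose(0,'r'): ·
after 20 — deliver 0→2: ·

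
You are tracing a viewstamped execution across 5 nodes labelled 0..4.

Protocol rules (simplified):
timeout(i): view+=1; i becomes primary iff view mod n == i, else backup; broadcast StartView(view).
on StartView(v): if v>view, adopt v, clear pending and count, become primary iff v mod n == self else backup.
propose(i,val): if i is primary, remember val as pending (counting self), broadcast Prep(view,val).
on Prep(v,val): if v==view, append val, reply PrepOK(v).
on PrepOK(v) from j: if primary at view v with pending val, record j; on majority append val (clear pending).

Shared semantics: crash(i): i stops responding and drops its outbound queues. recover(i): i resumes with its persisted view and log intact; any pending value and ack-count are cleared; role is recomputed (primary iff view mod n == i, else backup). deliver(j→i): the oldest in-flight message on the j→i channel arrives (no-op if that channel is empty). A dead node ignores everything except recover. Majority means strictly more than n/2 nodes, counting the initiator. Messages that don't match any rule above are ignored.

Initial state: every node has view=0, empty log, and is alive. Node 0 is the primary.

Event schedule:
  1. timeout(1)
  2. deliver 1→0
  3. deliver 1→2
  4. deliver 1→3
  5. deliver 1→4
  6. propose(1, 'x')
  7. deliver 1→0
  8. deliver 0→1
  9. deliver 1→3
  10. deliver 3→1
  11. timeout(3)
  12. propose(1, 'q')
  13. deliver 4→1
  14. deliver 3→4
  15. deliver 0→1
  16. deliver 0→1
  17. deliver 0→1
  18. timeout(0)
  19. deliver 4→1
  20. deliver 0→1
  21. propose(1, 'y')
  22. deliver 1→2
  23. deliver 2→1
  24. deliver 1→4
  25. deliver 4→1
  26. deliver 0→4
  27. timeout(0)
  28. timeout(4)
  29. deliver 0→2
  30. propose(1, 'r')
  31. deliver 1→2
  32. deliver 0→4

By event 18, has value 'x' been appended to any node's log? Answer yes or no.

yes

step 1 timeout(1): 1={prim,v=1,log=-}
step 2 deliver 1→0: 0={back,v=1,log=-}
step 3 deliver 1→2: 2={back,v=1,log=-}
step 4 deliver 1→3: 3={back,v=1,log=-}
step 5 deliver 1→4: 4={back,v=1,log=-}
step 6 propose(1,'x'): —
step 7 deliver 1→0: 0={back,v=1,log=x}
step 8 deliver 0→1: —
step 9 deliver 1→3: 3={back,v=1,log=x}
step 10 deliver 3→1: 1={prim,v=1,log=x}
step 11 timeout(3): 3={back,v=2,log=x}
step 12 propose(1,'q'): —
step 13 deliver 4→1: —
step 14 deliver 3→4: 4={back,v=2,log=-}
step 15 deliver 0→1: —
step 16 deliver 0→1: —
step 17 deliver 0→1: —
step 18 timeout(0): 0={back,v=2,log=x}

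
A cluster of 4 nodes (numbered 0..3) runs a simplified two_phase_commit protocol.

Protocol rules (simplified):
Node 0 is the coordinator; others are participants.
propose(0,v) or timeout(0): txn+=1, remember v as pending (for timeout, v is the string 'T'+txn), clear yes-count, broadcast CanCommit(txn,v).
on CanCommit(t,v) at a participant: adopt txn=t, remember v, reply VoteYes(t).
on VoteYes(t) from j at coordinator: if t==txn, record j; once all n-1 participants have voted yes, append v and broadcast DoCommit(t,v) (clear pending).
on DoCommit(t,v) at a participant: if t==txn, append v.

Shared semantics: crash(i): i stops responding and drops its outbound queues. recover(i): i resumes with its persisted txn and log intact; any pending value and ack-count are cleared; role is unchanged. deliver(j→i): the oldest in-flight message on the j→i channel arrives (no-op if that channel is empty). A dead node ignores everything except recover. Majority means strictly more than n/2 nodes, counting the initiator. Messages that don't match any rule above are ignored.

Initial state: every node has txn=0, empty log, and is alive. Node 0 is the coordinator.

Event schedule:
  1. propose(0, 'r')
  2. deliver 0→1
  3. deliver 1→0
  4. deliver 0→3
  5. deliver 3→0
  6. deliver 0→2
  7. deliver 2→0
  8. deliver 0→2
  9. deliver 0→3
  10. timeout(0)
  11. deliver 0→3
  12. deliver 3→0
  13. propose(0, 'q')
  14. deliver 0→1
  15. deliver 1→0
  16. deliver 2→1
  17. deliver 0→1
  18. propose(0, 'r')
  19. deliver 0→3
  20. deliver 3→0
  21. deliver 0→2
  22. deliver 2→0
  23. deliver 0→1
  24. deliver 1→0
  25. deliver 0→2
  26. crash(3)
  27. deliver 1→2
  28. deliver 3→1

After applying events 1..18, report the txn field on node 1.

after 1 — propose(0,'r'): n0:coor/t1/[-]
after 2 — deliver 0→1: n1:part/t1/[-]
after 3 — deliver 1→0: ·
after 4 — deliver 0→3: n3:part/t1/[-]
after 5 — deliver 3→0: ·
after 6 — deliver 0→2: n2:part/t1/[-]
after 7 — deliver 2→0: n0:coor/t1/[r]
after 8 — deliver 0→2: n2:part/t1/[r]
after 9 — deliver 0→3: n3:part/t1/[r]
after 10 — timeout(0): n0:coor/t2/[r]
after 11 — deliver 0→3: n3:part/t2/[r]
after 12 — deliver 3→0: ·
after 13 — propose(0,'q'): n0:coor/t3/[r]
after 14 — deliver 0→1: n1:part/t1/[r]
after 15 — deliver 1→0: ·
after 16 — deliver 2→1: ·
after 17 — deliver 0→1: n1:part/t2/[r]
after 18 — propose(0,'r'): n0:coor/t4/[r]

2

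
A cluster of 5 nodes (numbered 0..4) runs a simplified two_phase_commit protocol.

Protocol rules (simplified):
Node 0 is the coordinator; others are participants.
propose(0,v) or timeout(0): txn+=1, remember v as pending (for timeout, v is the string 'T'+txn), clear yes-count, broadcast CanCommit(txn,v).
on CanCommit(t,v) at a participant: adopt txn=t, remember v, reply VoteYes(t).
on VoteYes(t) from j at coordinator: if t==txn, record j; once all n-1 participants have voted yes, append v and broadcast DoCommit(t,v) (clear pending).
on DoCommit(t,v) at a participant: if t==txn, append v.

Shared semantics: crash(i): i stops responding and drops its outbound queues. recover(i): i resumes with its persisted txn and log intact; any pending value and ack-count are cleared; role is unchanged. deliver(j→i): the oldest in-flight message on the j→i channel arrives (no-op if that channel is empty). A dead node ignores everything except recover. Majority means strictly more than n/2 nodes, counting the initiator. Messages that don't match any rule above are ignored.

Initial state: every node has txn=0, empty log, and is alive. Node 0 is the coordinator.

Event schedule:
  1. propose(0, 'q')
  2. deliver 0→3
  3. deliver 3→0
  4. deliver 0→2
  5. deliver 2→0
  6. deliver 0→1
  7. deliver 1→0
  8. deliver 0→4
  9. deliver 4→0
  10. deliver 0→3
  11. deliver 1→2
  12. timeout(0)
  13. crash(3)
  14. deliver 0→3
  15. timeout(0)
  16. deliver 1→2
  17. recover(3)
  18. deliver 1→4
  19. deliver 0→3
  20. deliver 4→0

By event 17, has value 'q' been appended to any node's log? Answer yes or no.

1. propose(0,'q'):  <0:coor t1 ->
2. deliver 0→3:  <3:part t1 ->
3. deliver 3→0:  nop
4. deliver 0→2:  <2:part t1 ->
5. deliver 2→0:  nop
6. deliver 0→1:  <1:part t1 ->
7. deliver 1→0:  nop
8. deliver 0→4:  <4:part t1 ->
9. deliver 4→0:  <0:coor t1 q>
10. deliver 0→3:  <3:part t1 q>
11. deliver 1→2:  nop
12. timeout(0):  <0:coor t2 q>
13. crash(3):  <3:✗part t1 q>
14. deliver 0→3:  nop
15. timeout(0):  <0:coor t3 q>
16. deliver 1→2:  nop
17. recover(3):  <3:part t1 q>

yes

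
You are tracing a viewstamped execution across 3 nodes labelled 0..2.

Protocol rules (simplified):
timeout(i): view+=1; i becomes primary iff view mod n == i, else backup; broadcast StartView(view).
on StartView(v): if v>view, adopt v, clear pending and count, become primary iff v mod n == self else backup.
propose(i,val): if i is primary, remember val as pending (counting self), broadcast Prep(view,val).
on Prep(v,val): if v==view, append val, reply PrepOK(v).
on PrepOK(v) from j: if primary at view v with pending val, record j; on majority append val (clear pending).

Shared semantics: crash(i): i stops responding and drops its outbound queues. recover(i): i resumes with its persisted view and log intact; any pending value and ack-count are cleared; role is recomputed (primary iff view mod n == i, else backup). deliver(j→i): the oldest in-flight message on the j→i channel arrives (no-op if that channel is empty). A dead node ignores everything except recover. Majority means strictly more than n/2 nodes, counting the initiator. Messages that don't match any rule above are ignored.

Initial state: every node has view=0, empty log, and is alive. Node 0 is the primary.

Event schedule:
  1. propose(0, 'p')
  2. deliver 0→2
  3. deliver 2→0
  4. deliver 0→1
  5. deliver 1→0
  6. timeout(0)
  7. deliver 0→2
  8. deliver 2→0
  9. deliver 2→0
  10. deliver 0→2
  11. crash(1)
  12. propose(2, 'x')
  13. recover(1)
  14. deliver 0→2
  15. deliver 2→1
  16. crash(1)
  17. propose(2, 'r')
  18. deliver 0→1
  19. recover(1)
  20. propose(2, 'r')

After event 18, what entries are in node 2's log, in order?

step 1 propose(0,'p'): —
step 2 deliver 0→2: 2={back,v=0,log=p}
step 3 deliver 2→0: 0={prim,v=0,log=p}
step 4 deliver 0→1: 1={back,v=0,log=p}
step 5 deliver 1→0: —
step 6 timeout(0): 0={back,v=1,log=p}
step 7 deliver 0→2: 2={back,v=1,log=p}
step 8 deliver 2→0: —
step 9 deliver 2→0: —
step 10 deliver 0→2: —
step 11 crash(1): 1={✗back,v=0,log=p}
step 12 propose(2,'x'): —
step 13 recover(1): 1={back,v=0,log=p}
step 14 deliver 0→2: —
step 15 deliver 2→1: —
step 16 crash(1): 1={✗back,v=0,log=p}
step 17 propose(2,'r'): —
step 18 deliver 0→1: —

p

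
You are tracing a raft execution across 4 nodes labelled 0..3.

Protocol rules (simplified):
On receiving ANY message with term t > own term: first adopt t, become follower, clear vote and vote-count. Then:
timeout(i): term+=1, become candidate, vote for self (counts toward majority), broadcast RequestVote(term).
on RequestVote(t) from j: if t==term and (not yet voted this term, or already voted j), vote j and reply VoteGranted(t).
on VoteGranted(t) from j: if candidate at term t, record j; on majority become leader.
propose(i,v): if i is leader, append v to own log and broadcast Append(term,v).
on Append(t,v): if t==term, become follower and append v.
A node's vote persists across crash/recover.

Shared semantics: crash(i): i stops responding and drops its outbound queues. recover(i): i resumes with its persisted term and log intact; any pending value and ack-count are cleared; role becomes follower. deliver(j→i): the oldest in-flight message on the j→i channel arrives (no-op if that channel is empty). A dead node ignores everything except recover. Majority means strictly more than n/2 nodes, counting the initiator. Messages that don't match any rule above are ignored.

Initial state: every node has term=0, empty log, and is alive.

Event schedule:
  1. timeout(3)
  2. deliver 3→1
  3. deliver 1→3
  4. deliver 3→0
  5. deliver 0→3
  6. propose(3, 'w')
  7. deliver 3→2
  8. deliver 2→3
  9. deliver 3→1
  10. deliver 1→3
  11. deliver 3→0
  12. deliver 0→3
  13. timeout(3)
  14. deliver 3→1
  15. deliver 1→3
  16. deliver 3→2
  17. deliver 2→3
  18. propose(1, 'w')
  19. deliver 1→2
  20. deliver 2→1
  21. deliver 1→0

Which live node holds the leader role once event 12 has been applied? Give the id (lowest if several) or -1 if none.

e1 timeout(3): 3[cand,t=1,-]
e2 deliver 3→1: 1[foll,t=1,-]
e3 deliver 1→3: ·
e4 deliver 3→0: 0[foll,t=1,-]
e5 deliver 0→3: 3[lead,t=1,-]
e6 propose(3,'w'): 3[lead,t=1,w]
e7 deliver 3→2: 2[foll,t=1,-]
e8 deliver 2→3: ·
e9 deliver 3→1: 1[foll,t=1,w]
e10 deliver 1→3: ·
e11 deliver 3→0: 0[foll,t=1,w]
e12 deliver 0→3: ·

3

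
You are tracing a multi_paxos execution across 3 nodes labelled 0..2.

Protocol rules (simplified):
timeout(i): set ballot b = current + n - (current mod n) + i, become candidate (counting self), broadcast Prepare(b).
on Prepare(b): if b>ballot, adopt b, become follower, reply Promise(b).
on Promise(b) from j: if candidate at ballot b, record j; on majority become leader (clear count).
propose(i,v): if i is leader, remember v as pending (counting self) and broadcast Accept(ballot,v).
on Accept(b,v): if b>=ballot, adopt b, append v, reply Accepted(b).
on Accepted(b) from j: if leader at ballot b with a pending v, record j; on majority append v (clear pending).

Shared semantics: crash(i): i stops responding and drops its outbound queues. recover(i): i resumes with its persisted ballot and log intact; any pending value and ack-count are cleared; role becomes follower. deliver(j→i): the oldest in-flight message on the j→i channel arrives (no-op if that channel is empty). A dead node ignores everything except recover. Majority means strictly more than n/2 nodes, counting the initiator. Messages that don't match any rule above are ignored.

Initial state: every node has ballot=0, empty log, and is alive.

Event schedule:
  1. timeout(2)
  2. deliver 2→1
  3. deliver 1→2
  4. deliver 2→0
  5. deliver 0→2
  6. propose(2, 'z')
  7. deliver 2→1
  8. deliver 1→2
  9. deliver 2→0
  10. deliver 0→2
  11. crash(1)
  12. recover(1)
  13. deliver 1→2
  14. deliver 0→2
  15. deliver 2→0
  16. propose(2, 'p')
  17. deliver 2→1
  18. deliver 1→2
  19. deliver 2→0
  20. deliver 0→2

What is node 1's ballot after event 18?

5

after 1 — timeout(2): n2:cand/b5/[-]
after 2 — deliver 2→1: n1:foll/b5/[-]
after 3 — deliver 1→2: n2:lead/b5/[-]
after 4 — deliver 2→0: n0:foll/b5/[-]
after 5 — deliver 0→2: ·
after 6 — propose(2,'z'): ·
after 7 — deliver 2→1: n1:foll/b5/[z]
after 8 — deliver 1→2: n2:lead/b5/[z]
after 9 — deliver 2→0: n0:foll/b5/[z]
after 10 — deliver 0→2: ·
after 11 — crash(1): n1:✗foll/b5/[z]
after 12 — recover(1): n1:foll/b5/[z]
after 13 — deliver 1→2: ·
after 14 — deliver 0→2: ·
after 15 — deliver 2→0: ·
after 16 — propose(2,'p'): ·
after 17 — deliver 2→1: n1:foll/b5/[z,p]
after 18 — deliver 1→2: n2:lead/b5/[z,p]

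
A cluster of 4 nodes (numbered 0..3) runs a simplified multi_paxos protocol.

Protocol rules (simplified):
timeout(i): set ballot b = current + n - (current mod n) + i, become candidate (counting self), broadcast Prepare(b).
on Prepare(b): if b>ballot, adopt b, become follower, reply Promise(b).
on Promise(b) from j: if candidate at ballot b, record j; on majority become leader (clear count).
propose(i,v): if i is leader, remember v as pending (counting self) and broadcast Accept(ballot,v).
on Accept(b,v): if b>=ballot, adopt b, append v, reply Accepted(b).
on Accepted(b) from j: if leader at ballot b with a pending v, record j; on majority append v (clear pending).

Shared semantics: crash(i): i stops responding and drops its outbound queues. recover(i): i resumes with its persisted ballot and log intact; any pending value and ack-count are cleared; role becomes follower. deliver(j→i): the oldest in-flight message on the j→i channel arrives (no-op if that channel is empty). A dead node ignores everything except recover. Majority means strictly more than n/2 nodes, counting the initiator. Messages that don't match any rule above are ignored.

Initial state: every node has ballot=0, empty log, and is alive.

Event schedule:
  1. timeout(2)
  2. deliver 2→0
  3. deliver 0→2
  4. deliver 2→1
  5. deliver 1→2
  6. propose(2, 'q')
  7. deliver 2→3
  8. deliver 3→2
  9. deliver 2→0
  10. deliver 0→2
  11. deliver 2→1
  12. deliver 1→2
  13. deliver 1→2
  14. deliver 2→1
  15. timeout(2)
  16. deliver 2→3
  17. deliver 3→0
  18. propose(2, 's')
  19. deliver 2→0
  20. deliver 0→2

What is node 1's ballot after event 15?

6

after 1 — timeout(2): n2:cand/b6/[-]
after 2 — deliver 2→0: n0:foll/b6/[-]
after 3 — deliver 0→2: ·
after 4 — deliver 2→1: n1:foll/b6/[-]
after 5 — deliver 1→2: n2:lead/b6/[-]
after 6 — propose(2,'q'): ·
after 7 — deliver 2→3: n3:foll/b6/[-]
after 8 — deliver 3→2: ·
after 9 — deliver 2→0: n0:foll/b6/[q]
after 10 — deliver 0→2: ·
after 11 — deliver 2→1: n1:foll/b6/[q]
after 12 — deliver 1→2: n2:lead/b6/[q]
after 13 — deliver 1→2: ·
after 14 — deliver 2→1: ·
after 15 — timeout(2): n2:cand/b10/[q]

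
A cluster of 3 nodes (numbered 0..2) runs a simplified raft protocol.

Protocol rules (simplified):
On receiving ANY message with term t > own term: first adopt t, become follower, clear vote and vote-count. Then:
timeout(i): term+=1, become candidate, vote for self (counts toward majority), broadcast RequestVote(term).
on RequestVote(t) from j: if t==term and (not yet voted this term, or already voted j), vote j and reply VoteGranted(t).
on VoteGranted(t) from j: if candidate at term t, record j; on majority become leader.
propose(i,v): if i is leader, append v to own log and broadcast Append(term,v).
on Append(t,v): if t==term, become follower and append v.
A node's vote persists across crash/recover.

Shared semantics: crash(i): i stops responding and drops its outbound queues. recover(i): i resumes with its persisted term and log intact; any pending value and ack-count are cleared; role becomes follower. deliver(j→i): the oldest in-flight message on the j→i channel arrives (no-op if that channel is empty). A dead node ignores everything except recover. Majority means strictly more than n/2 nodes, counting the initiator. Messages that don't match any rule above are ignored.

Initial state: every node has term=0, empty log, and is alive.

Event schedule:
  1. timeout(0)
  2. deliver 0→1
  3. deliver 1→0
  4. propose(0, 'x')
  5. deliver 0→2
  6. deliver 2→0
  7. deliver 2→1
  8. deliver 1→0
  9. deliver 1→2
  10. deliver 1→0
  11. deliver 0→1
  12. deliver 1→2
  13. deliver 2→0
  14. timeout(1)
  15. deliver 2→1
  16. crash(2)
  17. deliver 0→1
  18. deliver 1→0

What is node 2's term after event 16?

1

1. timeout(0):  <0:cand t1 ->
2. deliver 0→1:  <1:foll t1 ->
3. deliver 1→0:  <0:lead t1 ->
4. propose(0,'x'):  <0:lead t1 x>
5. deliver 0→2:  <2:foll t1 ->
6. deliver 2→0:  nop
7. deliver 2→1:  nop
8. deliver 1→0:  nop
9. deliver 1→2:  nop
10. deliver 1→0:  nop
11. deliver 0→1:  <1:foll t1 x>
12. deliver 1→2:  nop
13. deliver 2→0:  nop
14. timeout(1):  <1:cand t2 x>
15. deliver 2→1:  nop
16. crash(2):  <2:✗foll t1 ->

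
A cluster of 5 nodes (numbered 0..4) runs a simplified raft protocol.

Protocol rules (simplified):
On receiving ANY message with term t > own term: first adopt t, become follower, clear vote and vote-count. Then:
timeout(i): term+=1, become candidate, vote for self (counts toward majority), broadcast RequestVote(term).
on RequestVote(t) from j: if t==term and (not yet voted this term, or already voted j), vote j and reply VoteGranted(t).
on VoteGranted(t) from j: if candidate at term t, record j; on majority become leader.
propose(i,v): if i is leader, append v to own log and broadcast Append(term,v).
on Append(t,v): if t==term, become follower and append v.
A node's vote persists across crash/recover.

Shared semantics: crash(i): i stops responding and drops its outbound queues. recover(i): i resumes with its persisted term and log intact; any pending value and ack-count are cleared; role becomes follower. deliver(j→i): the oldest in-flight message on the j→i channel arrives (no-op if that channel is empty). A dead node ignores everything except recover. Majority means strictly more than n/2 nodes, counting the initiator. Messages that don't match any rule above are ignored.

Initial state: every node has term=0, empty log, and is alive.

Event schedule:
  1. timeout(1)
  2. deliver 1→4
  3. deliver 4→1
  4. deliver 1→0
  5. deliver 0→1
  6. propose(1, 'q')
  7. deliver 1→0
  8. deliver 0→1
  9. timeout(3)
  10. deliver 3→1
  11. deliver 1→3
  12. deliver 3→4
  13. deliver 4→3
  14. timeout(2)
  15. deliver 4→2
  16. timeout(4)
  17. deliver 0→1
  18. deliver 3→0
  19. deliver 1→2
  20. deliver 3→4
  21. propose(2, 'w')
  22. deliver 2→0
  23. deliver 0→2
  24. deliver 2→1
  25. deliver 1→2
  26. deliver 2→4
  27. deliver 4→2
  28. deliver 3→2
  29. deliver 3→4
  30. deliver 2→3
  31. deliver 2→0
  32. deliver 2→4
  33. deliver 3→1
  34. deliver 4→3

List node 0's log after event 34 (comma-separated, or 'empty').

after 1 — timeout(1): n1:cand/t1/[-]
after 2 — deliver 1→4: n4:foll/t1/[-]
after 3 — deliver 4→1: ·
after 4 — deliver 1→0: n0:foll/t1/[-]
after 5 — deliver 0→1: n1:lead/t1/[-]
after 6 — propose(1,'q'): n1:lead/t1/[q]
after 7 — deliver 1→0: n0:foll/t1/[q]
after 8 — deliver 0→1: ·
after 9 — timeout(3): n3:cand/t1/[-]
after 10 — deliver 3→1: ·
after 11 — deliver 1→3: ·
after 12 — deliver 3→4: ·
after 13 — deliver 4→3: ·
after 14 — timeout(2): n2:cand/t1/[-]
after 15 — deliver 4→2: ·
after 16 — timeout(4): n4:cand/t2/[-]
after 17 — deliver 0→1: ·
after 18 — deliver 3→0: ·
after 19 — deliver 1→2: ·
after 20 — deliver 3→4: ·
after 21 — propose(2,'w'): ·
after 22 — deliver 2→0: ·
after 23 — deliver 0→2: ·
after 24 — deliver 2→1: ·
after 25 — deliver 1→2: n2:foll/t1/[q]
after 26 — deliver 2→4: ·
after 27 — deliver 4→2: n2:foll/t2/[q]
after 28 — deliver 3→2: ·
after 29 — deliver 3→4: ·
after 30 — deliver 2→3: ·
after 31 — deliver 2→0: ·
after 32 — deliver 2→4: ·
after 33 — deliver 3→1: ·
after 34 — deliver 4→3: n3:foll/t2/[-]

q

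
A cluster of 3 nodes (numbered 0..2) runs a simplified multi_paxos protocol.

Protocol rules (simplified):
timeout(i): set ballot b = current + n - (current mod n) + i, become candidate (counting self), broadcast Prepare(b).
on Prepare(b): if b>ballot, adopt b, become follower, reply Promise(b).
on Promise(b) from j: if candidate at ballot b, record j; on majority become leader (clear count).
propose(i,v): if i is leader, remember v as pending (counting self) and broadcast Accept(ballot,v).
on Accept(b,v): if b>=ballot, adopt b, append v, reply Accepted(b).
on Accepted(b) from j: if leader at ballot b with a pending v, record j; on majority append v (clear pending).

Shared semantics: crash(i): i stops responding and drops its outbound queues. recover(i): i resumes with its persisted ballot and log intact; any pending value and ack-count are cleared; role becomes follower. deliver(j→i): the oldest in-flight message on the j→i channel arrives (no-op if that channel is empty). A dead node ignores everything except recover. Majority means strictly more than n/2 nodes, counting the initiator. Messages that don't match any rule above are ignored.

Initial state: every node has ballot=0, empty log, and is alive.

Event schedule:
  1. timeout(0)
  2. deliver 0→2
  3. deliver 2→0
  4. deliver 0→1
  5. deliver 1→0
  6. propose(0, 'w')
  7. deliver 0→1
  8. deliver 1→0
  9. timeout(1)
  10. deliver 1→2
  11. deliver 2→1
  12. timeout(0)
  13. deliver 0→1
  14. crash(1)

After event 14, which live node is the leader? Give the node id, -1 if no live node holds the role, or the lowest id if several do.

-1

e1 timeout(0): 0[cand,b=3,-]
e2 deliver 0→2: 2[foll,b=3,-]
e3 deliver 2→0: 0[lead,b=3,-]
e4 deliver 0→1: 1[foll,b=3,-]
e5 deliver 1→0: ·
e6 propose(0,'w'): ·
e7 deliver 0→1: 1[foll,b=3,w]
e8 deliver 1→0: 0[lead,b=3,w]
e9 timeout(1): 1[cand,b=7,w]
e10 deliver 1→2: 2[foll,b=7,-]
e11 deliver 2→1: 1[lead,b=7,w]
e12 timeout(0): 0[cand,b=6,w]
e13 deliver 0→1: ·
e14 crash(1): 1[✗lead,b=7,w]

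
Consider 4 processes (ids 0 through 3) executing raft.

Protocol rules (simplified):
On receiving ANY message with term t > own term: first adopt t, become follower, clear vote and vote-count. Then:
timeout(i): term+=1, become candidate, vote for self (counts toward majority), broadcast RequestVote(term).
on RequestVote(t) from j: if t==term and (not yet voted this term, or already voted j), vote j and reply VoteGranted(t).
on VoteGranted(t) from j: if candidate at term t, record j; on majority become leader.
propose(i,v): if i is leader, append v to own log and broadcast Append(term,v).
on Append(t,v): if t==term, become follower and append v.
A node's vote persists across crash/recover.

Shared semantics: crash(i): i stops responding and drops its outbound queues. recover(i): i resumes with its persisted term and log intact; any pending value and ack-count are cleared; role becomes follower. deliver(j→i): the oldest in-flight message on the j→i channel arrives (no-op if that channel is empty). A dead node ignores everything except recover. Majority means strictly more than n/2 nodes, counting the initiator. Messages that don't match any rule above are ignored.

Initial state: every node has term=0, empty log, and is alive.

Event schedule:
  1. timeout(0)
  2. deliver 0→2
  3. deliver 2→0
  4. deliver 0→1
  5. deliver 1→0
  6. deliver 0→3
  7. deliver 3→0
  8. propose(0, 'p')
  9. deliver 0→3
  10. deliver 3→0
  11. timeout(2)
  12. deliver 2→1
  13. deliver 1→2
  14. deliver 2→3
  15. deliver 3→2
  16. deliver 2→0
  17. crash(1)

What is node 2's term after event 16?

2

after 1 — timeout(0): n0:cand/t1/[-]
after 2 — deliver 0→2: n2:foll/t1/[-]
after 3 — deliver 2→0: ·
after 4 — deliver 0→1: n1:foll/t1/[-]
after 5 — deliver 1→0: n0:lead/t1/[-]
after 6 — deliver 0→3: n3:foll/t1/[-]
after 7 — deliver 3→0: ·
after 8 — propose(0,'p'): n0:lead/t1/[p]
after 9 — deliver 0→3: n3:foll/t1/[p]
after 10 — deliver 3→0: ·
after 11 — timeout(2): n2:cand/t2/[-]
after 12 — deliver 2→1: n1:foll/t2/[-]
after 13 — deliver 1→2: ·
after 14 — deliver 2→3: n3:foll/t2/[p]
after 15 — deliver 3→2: n2:lead/t2/[-]
after 16 — deliver 2→0: n0:foll/t2/[p]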